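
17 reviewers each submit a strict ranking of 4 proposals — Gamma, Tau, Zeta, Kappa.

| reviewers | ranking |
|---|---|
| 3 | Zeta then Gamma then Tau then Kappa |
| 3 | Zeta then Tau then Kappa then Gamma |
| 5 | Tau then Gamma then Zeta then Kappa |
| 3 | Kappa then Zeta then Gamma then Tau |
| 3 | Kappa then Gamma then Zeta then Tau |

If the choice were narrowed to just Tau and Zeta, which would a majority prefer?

Ballots ranking Tau above Zeta: 5.
Ballots ranking Zeta above Tau: 17 − 5 = 12.
Zeta wins the head-to-head 12–5.

Zeta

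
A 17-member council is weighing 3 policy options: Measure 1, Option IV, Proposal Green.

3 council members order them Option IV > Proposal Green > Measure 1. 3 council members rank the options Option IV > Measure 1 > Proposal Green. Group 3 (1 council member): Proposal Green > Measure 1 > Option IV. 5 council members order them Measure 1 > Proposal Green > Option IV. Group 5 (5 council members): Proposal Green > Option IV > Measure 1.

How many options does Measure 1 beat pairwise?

Measure 1 against each rival (17 council members):
Measure 1–Option IV: Option IV 11–6.
Measure 1–Proposal Green: Proposal Green 9–8.
Measure 1 beats no one; loses to Option IV, Proposal Green — 0 pairwise wins.

0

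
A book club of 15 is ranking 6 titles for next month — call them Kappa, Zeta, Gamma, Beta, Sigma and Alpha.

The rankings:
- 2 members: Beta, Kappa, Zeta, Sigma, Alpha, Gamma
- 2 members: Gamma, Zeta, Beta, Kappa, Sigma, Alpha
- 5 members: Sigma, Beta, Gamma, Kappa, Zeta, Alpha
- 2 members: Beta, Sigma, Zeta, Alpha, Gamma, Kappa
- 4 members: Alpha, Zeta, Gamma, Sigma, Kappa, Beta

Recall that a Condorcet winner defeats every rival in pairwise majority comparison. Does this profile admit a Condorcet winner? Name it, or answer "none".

Head-to-head results (15 members):
Kappa vs Zeta: 2+5 = 7 for Kappa, 8 for Zeta — Zeta by 8–7.
Kappa vs Gamma: Kappa preferred on 2 ballots; Gamma wins 13–2.
Kappa vs Beta: 4 to 11, Beta.
Kappa vs Sigma: 2+2 = 4 for Kappa, 11 for Sigma — Sigma by 11–4.
Kappa vs Alpha: 9 to 6, Kappa.
Zeta vs Gamma: 2+2+4 = 8 for Zeta, 7 for Gamma — Zeta by 8–7.
Zeta vs Beta: 2+4 = 6 for Zeta, 9 for Beta — Beta by 9–6.
Zeta vs Sigma: 2+2+4 = 8 for Zeta, 7 for Sigma — Zeta by 8–7.
Zeta vs Alpha: Zeta is ranked higher on 2+2+5+2 = 11 ballots, Alpha on 4. Zeta wins 11–4.
Gamma vs Beta: 6 to 9, Beta.
Gamma vs Sigma: Gamma is ranked higher on 2+4 = 6 ballots, Sigma on 9. Sigma wins 9–6.
Gamma vs Alpha: Gamma preferred on 2+5 = 7 ballots; Alpha wins 8–7.
Beta vs Sigma: Beta is ranked higher on 2+2+2 = 6 ballots, Sigma on 9. Sigma wins 9–6.
Beta vs Alpha: Beta is ranked higher on 2+2+5+2 = 11 ballots, Alpha on 4. Beta wins 11–4.
Sigma vs Alpha: 11 to 4, Sigma.
Each book drops at least one matchup (Kappa loses to Zeta; Zeta loses to Beta; Gamma loses to Zeta; Beta loses to Sigma; Sigma loses to Zeta; Alpha loses to Kappa); the cycle Kappa → Alpha → Gamma → Kappa rules out a Condorcet winner.

none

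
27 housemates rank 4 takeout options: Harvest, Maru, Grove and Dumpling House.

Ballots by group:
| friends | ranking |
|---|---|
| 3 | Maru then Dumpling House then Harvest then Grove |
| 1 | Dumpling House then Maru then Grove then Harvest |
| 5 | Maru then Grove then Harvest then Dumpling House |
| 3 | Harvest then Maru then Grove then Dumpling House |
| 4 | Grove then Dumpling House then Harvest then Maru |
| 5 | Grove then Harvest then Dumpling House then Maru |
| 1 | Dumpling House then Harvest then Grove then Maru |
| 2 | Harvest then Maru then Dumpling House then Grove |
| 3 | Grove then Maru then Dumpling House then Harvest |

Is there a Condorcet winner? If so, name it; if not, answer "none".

none

Head-to-head results (27 friends):
Harvest vs Maru: Harvest wins 15–12.
Harvest vs Grove: Grove, 18–9.
Harvest–Dumpling House: Harvest 15–12.
Maru vs Grove: Maru, 14–13.
Maru vs Dumpling House: Maru, 16–11.
Grove vs Dumpling House: Grove, 20–7.
Every restaurant loses at least once (Harvest loses to Grove; Maru loses to Harvest; Grove loses to Maru; Dumpling House loses to Harvest). The majority relation contains the cycle Harvest beats Maru beats Grove beats Harvest, so there is no Condorcet winner.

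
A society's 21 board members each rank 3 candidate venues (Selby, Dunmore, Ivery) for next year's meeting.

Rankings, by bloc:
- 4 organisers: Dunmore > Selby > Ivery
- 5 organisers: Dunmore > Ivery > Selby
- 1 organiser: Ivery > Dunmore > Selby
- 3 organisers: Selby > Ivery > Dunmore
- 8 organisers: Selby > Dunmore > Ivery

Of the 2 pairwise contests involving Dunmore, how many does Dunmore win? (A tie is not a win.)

1

Dunmore against each rival (21 organisers):
Dunmore–Selby: Selby 11–10.
Dunmore vs Ivery: Dunmore is ranked higher on 4+5+8 = 17 ballots, Ivery on 4. Dunmore wins 17–4.
Dunmore beats Ivery; loses to Selby — 1 pairwise win.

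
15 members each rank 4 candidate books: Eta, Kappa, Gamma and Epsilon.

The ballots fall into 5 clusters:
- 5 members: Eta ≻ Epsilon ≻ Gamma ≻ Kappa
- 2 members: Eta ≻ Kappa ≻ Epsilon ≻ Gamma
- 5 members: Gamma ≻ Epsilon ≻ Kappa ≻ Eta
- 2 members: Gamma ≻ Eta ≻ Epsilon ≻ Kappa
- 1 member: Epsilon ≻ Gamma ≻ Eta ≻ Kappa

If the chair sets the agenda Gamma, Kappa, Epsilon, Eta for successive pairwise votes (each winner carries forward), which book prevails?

Round 1: Gamma vs Kappa — 13–2, Gamma advances.
Round 2: Gamma vs Epsilon — 7–8, Epsilon advances.
Round 3: Epsilon vs Eta — 6–9, Eta advances.
Eta survives the agenda.

Eta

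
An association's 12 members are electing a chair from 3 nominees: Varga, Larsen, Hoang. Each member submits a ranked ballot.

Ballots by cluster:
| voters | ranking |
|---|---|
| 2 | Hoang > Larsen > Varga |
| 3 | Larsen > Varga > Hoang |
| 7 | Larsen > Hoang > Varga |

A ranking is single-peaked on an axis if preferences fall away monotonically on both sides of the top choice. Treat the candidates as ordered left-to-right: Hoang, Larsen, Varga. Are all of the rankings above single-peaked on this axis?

yes

Axis positions: Hoang=1, Larsen=2, Varga=3.
Cluster 1 (peak Hoang at position 1): ranking walks positions 1-2-3, expanding outward from the peak — single-peaked.
Cluster 2 (peak Larsen at position 2): ranking walks positions 2-3-1, expanding outward from the peak — single-peaked.
Cluster 3 (peak Larsen at position 2): ranking walks positions 2-1-3, expanding outward from the peak — single-peaked.
Every ranking is single-peaked on this axis.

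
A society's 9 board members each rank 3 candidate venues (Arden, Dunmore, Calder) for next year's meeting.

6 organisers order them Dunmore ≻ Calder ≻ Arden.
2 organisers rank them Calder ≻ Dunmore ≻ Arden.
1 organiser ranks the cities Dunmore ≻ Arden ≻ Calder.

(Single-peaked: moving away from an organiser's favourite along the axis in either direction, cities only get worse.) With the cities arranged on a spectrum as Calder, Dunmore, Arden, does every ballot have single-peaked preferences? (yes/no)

Axis positions: Calder=1, Dunmore=2, Arden=3.
Faction 1 (peak Dunmore at position 2): ranking walks positions 2-1-3, expanding outward from the peak — single-peaked.
Faction 2 (peak Calder at position 1): ranking walks positions 1-2-3, expanding outward from the peak — single-peaked.
Faction 3 (peak Dunmore at position 2): ranking walks positions 2-3-1, expanding outward from the peak — single-peaked.
Every ranking is single-peaked on this axis.

yes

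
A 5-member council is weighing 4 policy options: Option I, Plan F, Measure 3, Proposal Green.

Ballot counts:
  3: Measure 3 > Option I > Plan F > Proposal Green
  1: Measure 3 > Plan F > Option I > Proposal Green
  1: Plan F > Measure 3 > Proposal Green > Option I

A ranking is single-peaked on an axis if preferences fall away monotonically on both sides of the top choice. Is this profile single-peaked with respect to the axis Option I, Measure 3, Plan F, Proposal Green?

yes

Axis positions: Option I=1, Measure 3=2, Plan F=3, Proposal Green=4.
Faction 1 (peak Measure 3 at position 2): ranking walks positions 2-1-3-4, expanding outward from the peak — single-peaked.
Faction 2 (peak Measure 3 at position 2): ranking walks positions 2-3-1-4, expanding outward from the peak — single-peaked.
Faction 3 (peak Plan F at position 3): ranking walks positions 3-2-4-1, expanding outward from the peak — single-peaked.
Every ranking is single-peaked on this axis.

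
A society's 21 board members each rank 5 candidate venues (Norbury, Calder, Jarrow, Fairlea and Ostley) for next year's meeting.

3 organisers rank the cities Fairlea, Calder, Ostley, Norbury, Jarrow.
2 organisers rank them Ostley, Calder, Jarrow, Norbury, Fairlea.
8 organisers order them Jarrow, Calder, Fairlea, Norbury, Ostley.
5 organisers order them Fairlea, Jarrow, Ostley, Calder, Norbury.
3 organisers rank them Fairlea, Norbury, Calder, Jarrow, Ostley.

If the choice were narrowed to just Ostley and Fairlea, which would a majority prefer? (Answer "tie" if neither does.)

Ballots ranking Ostley above Fairlea: 2.
Ballots ranking Fairlea above Ostley: 21 − 2 = 19.
Fairlea wins the head-to-head 19–2.

Fairlea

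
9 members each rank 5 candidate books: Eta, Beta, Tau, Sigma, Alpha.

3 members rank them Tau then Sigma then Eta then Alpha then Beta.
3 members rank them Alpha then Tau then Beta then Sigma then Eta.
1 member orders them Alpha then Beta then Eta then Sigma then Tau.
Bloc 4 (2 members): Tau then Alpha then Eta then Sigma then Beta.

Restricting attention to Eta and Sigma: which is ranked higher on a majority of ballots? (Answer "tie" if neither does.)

Sigma

Ballots ranking Eta above Sigma: 1 + 2 = 3.
Ballots ranking Sigma above Eta: 9 − 3 = 6.
Sigma wins the head-to-head 6–3.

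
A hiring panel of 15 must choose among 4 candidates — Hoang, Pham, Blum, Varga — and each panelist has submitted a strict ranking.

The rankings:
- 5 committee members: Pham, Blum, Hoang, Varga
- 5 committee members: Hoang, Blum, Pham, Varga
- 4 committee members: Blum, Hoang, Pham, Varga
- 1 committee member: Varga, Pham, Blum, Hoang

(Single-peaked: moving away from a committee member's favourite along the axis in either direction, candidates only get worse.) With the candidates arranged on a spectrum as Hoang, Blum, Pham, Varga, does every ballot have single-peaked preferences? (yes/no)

Axis positions: Hoang=1, Blum=2, Pham=3, Varga=4.
Bloc 1 (peak Pham at position 3): ranking walks positions 3-2-1-4, expanding outward from the peak — single-peaked.
Bloc 2 (peak Hoang at position 1): ranking walks positions 1-2-3-4, expanding outward from the peak — single-peaked.
Bloc 3 (peak Blum at position 2): ranking walks positions 2-1-3-4, expanding outward from the peak — single-peaked.
Bloc 4 (peak Varga at position 4): ranking walks positions 4-3-2-1, expanding outward from the peak — single-peaked.
Every ranking is single-peaked on this axis.

yes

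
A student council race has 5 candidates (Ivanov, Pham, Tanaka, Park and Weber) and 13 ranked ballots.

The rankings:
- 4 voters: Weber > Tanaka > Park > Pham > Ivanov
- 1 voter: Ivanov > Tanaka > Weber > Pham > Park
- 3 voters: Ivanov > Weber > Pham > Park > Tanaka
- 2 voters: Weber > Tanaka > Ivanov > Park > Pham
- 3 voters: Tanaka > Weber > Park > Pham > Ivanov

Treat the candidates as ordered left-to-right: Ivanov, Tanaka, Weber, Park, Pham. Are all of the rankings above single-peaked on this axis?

Axis positions: Ivanov=1, Tanaka=2, Weber=3, Park=4, Pham=5.
Cluster 1 (peak Weber at position 3): ranking walks positions 3-2-4-5-1, expanding outward from the peak — single-peaked.
Cluster 2: ranking walks positions 1-2-3-5-4; Pham is ranked above Park even though Park lies between Pham and the peak Ivanov on the axis — preferences dip and rise again. Not single-peaked.
Cluster 3: ranking walks positions 1-3-5-4-2; Weber is ranked above Tanaka even though Tanaka lies between Weber and the peak Ivanov on the axis — preferences dip and rise again. Not single-peaked.
Cluster 4 (peak Weber at position 3): ranking walks positions 3-2-1-4-5, expanding outward from the peak — single-peaked.
Cluster 5 (peak Tanaka at position 2): ranking walks positions 2-3-4-5-1, expanding outward from the peak — single-peaked.
Cluster 2 violates single-peakedness, so the profile is not single-peaked on this axis.

no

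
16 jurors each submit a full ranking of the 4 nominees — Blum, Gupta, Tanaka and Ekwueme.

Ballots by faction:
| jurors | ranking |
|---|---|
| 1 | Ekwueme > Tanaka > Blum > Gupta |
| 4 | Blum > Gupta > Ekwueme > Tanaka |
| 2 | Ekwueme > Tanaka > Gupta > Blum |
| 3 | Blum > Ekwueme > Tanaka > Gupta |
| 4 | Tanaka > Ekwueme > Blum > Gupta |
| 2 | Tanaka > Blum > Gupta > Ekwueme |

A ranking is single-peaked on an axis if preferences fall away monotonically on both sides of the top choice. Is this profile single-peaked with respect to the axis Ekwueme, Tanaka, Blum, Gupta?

Axis positions: Ekwueme=1, Tanaka=2, Blum=3, Gupta=4.
Faction 1 (peak Ekwueme at position 1): ranking walks positions 1-2-3-4, expanding outward from the peak — single-peaked.
Faction 2: ranking walks positions 3-4-1-2; Ekwueme is ranked above Tanaka even though Tanaka lies between Ekwueme and the peak Blum on the axis — preferences dip and rise again. Not single-peaked.
Faction 3: ranking walks positions 1-2-4-3; Gupta is ranked above Blum even though Blum lies between Gupta and the peak Ekwueme on the axis — preferences dip and rise again. Not single-peaked.
Faction 4: ranking walks positions 3-1-2-4; Ekwueme is ranked above Tanaka even though Tanaka lies between Ekwueme and the peak Blum on the axis — preferences dip and rise again. Not single-peaked.
Faction 5 (peak Tanaka at position 2): ranking walks positions 2-1-3-4, expanding outward from the peak — single-peaked.
Faction 6 (peak Tanaka at position 2): ranking walks positions 2-3-4-1, expanding outward from the peak — single-peaked.
Faction 2 violates single-peakedness, so the profile is not single-peaked on this axis.

no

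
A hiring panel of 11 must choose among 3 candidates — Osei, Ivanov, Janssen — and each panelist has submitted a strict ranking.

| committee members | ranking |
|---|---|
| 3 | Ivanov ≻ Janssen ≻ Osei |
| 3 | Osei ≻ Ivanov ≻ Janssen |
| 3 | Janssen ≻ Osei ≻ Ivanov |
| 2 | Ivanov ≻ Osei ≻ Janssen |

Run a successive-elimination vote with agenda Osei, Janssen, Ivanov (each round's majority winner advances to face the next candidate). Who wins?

Round 1: Osei vs Janssen — 5–6, Janssen advances.
Round 2: Janssen vs Ivanov — 3–8, Ivanov advances.
The agenda winner is Ivanov.

Ivanov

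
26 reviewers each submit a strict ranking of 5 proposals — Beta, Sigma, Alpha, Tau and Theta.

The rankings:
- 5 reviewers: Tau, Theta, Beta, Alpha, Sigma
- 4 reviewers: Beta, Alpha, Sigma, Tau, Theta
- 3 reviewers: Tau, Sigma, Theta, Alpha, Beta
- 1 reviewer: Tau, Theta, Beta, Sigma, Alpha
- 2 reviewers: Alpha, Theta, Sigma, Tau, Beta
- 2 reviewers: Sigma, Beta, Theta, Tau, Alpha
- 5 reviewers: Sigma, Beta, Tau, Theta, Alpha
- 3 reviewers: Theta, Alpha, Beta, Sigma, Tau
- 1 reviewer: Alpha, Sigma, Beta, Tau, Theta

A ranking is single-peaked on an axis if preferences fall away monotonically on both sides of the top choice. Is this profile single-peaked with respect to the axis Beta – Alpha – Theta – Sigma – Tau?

no

Axis positions: Beta=1, Alpha=2, Theta=3, Sigma=4, Tau=5.
Cluster 1: ranking walks positions 5-3-1-2-4; Theta is ranked above Sigma even though Sigma lies between Theta and the peak Tau on the axis — preferences dip and rise again. Not single-peaked.
Cluster 2: ranking walks positions 1-2-4-5-3; Sigma is ranked above Theta even though Theta lies between Sigma and the peak Beta on the axis — preferences dip and rise again. Not single-peaked.
Cluster 3 (peak Tau at position 5): ranking walks positions 5-4-3-2-1, expanding outward from the peak — single-peaked.
Cluster 4: ranking walks positions 5-3-1-4-2; Theta is ranked above Sigma even though Sigma lies between Theta and the peak Tau on the axis — preferences dip and rise again. Not single-peaked.
Cluster 5 (peak Alpha at position 2): ranking walks positions 2-3-4-5-1, expanding outward from the peak — single-peaked.
Cluster 6: ranking walks positions 4-1-3-5-2; Beta is ranked above Theta even though Theta lies between Beta and the peak Sigma on the axis — preferences dip and rise again. Not single-peaked.
Cluster 7: ranking walks positions 4-1-5-3-2; Beta is ranked above Theta even though Theta lies between Beta and the peak Sigma on the axis — preferences dip and rise again. Not single-peaked.
Cluster 8 (peak Theta at position 3): ranking walks positions 3-2-1-4-5, expanding outward from the peak — single-peaked.
Cluster 9: ranking walks positions 2-4-1-5-3; Sigma is ranked above Theta even though Theta lies between Sigma and the peak Alpha on the axis — preferences dip and rise again. Not single-peaked.
Cluster 1 violates single-peakedness, so the profile is not single-peaked on this axis.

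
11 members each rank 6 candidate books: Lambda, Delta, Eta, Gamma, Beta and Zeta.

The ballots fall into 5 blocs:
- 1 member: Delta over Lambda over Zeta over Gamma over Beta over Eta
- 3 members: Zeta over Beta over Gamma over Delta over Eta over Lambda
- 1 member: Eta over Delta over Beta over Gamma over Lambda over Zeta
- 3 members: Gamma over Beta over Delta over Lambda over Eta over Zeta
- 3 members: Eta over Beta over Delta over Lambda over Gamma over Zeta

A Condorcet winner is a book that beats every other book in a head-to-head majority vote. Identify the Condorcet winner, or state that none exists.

Beta

Check each pair by majority over 11 ballots:
Lambda vs Delta: Delta wins 11–0.
Lambda vs Eta: Eta, 7–4.
Lambda vs Gamma: Gamma, 7–4.
Lambda vs Beta: Beta wins 10–1.
Lambda vs Zeta: Lambda, 8–3.
Delta vs Eta: Delta wins 7–4.
Delta vs Gamma: Gamma wins 6–5.
Delta vs Beta: Beta wins 9–2.
Delta–Zeta: Delta 8–3.
Eta–Gamma: Gamma 7–4.
Eta vs Beta: Beta, 7–4.
Eta vs Zeta: Eta wins 7–4.
Gamma–Beta: Beta 7–4.
Gamma vs Zeta: Gamma wins 7–4.
Beta vs Zeta: Beta wins 7–4.
Beta beats each of Lambda, Delta, Eta, Gamma, Zeta — Beta is the Condorcet winner.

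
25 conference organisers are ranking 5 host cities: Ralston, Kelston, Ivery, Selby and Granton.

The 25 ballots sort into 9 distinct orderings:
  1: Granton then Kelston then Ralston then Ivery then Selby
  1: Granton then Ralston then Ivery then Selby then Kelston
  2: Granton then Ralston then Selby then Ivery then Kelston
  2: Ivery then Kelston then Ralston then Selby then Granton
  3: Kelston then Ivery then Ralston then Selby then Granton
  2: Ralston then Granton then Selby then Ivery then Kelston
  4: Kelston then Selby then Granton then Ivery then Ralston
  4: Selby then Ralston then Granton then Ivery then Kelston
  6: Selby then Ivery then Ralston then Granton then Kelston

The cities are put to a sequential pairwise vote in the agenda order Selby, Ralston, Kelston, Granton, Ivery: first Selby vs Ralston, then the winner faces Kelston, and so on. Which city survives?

Selby

Round 1: Selby vs Ralston — 14–11, Selby advances.
Round 2: Selby vs Kelston — 15–10, Selby advances.
Round 3: Selby vs Granton — 19–6, Selby advances.
Round 4: Selby vs Ivery — 18–7, Selby advances.
Selby survives the agenda.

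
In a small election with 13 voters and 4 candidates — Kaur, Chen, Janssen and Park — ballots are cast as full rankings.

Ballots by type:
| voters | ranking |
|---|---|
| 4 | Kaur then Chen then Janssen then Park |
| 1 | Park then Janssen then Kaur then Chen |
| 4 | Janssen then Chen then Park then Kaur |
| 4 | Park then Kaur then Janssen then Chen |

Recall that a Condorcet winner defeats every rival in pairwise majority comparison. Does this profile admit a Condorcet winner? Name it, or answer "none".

Pairwise majorities:
Kaur vs Chen: Kaur, 9–4.
Kaur vs Janssen: Kaur wins 8–5.
Kaur vs Park: Park, 9–4.
Chen vs Janssen: Janssen, 9–4.
Chen vs Park: Chen wins 8–5.
Janssen vs Park: Janssen, 8–5.
Every candidate loses at least once (Kaur loses to Park; Chen loses to Kaur; Janssen loses to Kaur; Park loses to Chen). The majority relation contains the cycle Kaur → Chen → Park → Kaur, so there is no Condorcet winner.

none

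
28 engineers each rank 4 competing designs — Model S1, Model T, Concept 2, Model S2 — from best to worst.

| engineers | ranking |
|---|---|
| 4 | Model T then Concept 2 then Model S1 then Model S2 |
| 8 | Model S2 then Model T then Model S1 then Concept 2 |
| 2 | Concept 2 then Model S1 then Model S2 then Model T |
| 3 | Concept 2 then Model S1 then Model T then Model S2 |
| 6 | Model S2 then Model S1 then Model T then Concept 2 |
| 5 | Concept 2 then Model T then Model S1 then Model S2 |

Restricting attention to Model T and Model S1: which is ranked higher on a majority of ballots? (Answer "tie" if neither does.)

Model T

Ballots ranking Model T above Model S1: 4 + 8 + 5 = 17.
Ballots ranking Model S1 above Model T: 28 − 17 = 11.
Model T wins the head-to-head 17–11.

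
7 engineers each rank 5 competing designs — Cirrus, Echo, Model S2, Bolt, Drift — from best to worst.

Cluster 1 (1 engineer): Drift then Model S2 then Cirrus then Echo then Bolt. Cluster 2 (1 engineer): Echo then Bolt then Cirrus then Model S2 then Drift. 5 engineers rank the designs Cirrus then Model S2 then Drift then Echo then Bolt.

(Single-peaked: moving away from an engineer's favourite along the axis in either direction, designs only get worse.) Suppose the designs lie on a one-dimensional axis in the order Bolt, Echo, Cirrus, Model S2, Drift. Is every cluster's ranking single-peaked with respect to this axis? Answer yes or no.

yes

Axis positions: Bolt=1, Echo=2, Cirrus=3, Model S2=4, Drift=5.
Cluster 1 (peak Drift at position 5): ranking walks positions 5-4-3-2-1, expanding outward from the peak — single-peaked.
Cluster 2 (peak Echo at position 2): ranking walks positions 2-1-3-4-5, expanding outward from the peak — single-peaked.
Cluster 3 (peak Cirrus at position 3): ranking walks positions 3-4-5-2-1, expanding outward from the peak — single-peaked.
Every ranking is single-peaked on this axis.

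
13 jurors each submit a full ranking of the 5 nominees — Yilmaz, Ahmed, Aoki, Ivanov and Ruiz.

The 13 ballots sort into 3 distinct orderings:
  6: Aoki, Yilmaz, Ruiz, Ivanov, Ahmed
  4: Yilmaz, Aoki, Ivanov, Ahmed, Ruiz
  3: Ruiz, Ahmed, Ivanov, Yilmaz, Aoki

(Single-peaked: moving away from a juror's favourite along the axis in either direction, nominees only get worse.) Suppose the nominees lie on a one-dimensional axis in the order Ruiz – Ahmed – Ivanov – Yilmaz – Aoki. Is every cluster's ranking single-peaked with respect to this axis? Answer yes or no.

no

Axis positions: Ruiz=1, Ahmed=2, Ivanov=3, Yilmaz=4, Aoki=5.
Cluster 1: ranking walks positions 5-4-1-3-2; Ruiz is ranked above Ivanov even though Ivanov lies between Ruiz and the peak Aoki on the axis — preferences dip and rise again. Not single-peaked.
Cluster 2 (peak Yilmaz at position 4): ranking walks positions 4-5-3-2-1, expanding outward from the peak — single-peaked.
Cluster 3 (peak Ruiz at position 1): ranking walks positions 1-2-3-4-5, expanding outward from the peak — single-peaked.
Cluster 1 violates single-peakedness, so the profile is not single-peaked on this axis.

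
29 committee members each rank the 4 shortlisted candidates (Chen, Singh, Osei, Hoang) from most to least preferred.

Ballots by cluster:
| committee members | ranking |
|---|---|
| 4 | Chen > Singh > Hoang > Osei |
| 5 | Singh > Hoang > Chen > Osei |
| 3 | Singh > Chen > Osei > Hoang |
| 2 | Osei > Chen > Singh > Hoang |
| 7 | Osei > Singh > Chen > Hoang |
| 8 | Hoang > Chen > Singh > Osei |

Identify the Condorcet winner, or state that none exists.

Pairwise majorities:
Chen vs Singh: Chen is ranked higher on 4+2+8 = 14 ballots, Singh on 15. Singh wins 15–14.
Chen vs Osei: 20 to 9, Chen.
Chen vs Hoang: Chen preferred on 4+3+2+7 = 16 ballots; Chen wins 16–13.
Singh vs Osei: Singh preferred on 4+5+3+8 = 20 ballots; Singh wins 20–9.
Singh vs Hoang: 21 to 8, Singh.
Osei vs Hoang: 12 to 17, Hoang.
Singh beats each of Chen, Osei, Hoang — Singh is the Condorcet winner.

Singh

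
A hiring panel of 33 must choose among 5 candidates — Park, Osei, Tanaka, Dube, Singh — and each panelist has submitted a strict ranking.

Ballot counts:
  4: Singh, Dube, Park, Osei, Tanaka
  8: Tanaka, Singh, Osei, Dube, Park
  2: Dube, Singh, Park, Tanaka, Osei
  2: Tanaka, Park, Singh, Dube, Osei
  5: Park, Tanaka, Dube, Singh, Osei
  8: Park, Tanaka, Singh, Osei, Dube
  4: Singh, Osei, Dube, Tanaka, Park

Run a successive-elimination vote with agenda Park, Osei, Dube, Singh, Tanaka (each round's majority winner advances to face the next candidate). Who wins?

Tanaka

Round 1: Park vs Osei — 21–12, Park advances.
Round 2: Park vs Dube — 15–18, Dube advances.
Round 3: Dube vs Singh — 7–26, Singh advances.
Round 4: Singh vs Tanaka — 10–23, Tanaka advances.
The agenda winner is Tanaka.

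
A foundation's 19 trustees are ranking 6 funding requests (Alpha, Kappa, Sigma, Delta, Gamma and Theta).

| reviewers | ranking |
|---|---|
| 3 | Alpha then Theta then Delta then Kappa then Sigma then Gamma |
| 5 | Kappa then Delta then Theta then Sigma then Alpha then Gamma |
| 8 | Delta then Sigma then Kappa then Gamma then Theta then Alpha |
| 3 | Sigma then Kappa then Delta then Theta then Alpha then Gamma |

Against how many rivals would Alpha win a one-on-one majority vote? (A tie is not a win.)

1

Alpha against each rival (19 reviewers):
Alpha vs Kappa: Kappa wins 16–3.
Alpha vs Sigma: 3 for Alpha, 16 for Sigma — Sigma by 16–3.
Alpha vs Delta: 3 to 16, Delta.
Alpha vs Gamma: Alpha wins 11–8.
Alpha vs Theta: Theta wins 16–3.
Alpha beats Gamma; loses to Kappa, Sigma, Delta, Theta — 1 pairwise win.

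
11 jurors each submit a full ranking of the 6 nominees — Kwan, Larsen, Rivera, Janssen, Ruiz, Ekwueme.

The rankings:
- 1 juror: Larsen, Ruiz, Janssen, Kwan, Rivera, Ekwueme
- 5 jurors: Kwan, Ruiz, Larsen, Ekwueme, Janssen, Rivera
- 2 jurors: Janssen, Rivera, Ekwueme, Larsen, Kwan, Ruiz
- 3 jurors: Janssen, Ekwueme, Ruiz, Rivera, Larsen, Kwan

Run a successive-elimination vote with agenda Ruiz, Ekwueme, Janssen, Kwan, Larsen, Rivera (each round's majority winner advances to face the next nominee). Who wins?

Larsen

Round 1: Ruiz vs Ekwueme — 6–5, Ruiz advances.
Round 2: Ruiz vs Janssen — 6–5, Ruiz advances.
Round 3: Ruiz vs Kwan — 4–7, Kwan advances.
Round 4: Kwan vs Larsen — 5–6, Larsen advances.
Round 5: Larsen vs Rivera — 6–5, Larsen advances.
The agenda winner is Larsen.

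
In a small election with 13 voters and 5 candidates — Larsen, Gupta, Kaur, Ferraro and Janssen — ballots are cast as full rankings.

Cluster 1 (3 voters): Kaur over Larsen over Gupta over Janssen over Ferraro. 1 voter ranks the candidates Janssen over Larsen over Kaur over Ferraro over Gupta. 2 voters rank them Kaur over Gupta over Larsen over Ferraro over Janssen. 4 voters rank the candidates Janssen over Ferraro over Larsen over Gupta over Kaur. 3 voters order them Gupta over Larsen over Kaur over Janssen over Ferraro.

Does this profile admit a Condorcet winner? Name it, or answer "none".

Larsen

Pairwise majorities:
Larsen–Gupta: Larsen 8–5.
Larsen–Kaur: Larsen 8–5.
Larsen–Ferraro: Larsen 9–4.
Larsen–Janssen: Larsen 8–5.
Gupta vs Kaur: Gupta wins 7–6.
Gupta vs Ferraro: Gupta, 8–5.
Gupta vs Janssen: Gupta wins 8–5.
Kaur vs Ferraro: Kaur, 9–4.
Kaur–Janssen: Kaur 8–5.
Ferraro vs Janssen: Janssen, 11–2.
Larsen wins every pairwise contest, so Larsen is the Condorcet winner.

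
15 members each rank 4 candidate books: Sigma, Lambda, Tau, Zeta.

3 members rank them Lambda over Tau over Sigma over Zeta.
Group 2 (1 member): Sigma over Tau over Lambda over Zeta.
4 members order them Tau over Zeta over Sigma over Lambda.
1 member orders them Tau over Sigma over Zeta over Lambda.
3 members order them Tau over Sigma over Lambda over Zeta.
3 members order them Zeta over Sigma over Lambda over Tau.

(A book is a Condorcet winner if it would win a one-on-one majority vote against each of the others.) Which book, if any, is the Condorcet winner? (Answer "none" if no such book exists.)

Head-to-head results (15 members):
Sigma vs Lambda: 12 to 3, Sigma.
Sigma vs Tau: Sigma preferred on 1+3 = 4 ballots; Tau wins 11–4.
Sigma vs Zeta: Sigma is ranked higher on 3+1+1+3 = 8 ballots, Zeta on 7. Sigma wins 8–7.
Lambda–Tau: Tau 9–6.
Lambda vs Zeta: 3+1+3 = 7 for Lambda, 8 for Zeta — Zeta by 8–7.
Tau vs Zeta: 12 to 3, Tau.
Only Tau has no losses; Tau is the Condorcet winner.

Tau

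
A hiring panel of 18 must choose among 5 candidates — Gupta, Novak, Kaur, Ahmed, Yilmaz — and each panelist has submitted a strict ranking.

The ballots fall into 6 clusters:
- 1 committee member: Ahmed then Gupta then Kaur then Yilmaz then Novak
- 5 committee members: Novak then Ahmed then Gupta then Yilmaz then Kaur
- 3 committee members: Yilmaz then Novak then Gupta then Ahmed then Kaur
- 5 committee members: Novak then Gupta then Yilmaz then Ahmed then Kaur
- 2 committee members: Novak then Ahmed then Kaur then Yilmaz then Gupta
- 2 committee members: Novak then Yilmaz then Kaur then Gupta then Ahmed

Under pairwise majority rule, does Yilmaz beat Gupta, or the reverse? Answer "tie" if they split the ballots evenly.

Ballots ranking Yilmaz above Gupta: 3 + 2 + 2 = 7.
Ballots ranking Gupta above Yilmaz: 18 − 7 = 11.
Gupta wins the head-to-head 11–7.

Gupta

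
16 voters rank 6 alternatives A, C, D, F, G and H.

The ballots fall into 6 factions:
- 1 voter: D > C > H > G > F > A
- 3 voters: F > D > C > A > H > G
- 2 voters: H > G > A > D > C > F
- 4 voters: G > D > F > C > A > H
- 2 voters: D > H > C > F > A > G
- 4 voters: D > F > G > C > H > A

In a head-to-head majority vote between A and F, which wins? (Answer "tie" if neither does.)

Ballots ranking A above F: 2.
Ballots ranking F above A: 16 − 2 = 14.
F wins the head-to-head 14–2.

F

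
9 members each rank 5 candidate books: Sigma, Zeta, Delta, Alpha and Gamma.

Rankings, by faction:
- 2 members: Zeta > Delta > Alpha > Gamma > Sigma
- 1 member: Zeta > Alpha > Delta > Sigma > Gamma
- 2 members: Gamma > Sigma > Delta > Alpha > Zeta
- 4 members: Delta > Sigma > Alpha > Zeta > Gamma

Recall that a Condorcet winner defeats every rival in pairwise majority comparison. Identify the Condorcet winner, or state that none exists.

Check each pair by majority over 9 ballots:
Sigma vs Zeta: Sigma is ranked higher on 2+4 = 6 ballots, Zeta on 3. Sigma wins 6–3.
Sigma vs Delta: Sigma is ranked higher on 2 ballots, Delta on 7. Delta wins 7–2.
Sigma vs Alpha: 6 to 3, Sigma.
Sigma vs Gamma: 1+4 = 5 for Sigma, 4 for Gamma — Sigma by 5–4.
Zeta vs Delta: Zeta preferred on 2+1 = 3 ballots; Delta wins 6–3.
Zeta vs Alpha: Zeta is ranked higher on 2+1 = 3 ballots, Alpha on 6. Alpha wins 6–3.
Zeta vs Gamma: Zeta is ranked higher on 2+1+4 = 7 ballots, Gamma on 2. Zeta wins 7–2.
Delta vs Alpha: 8 to 1, Delta.
Delta vs Gamma: Delta is ranked higher on 2+1+4 = 7 ballots, Gamma on 2. Delta wins 7–2.
Alpha vs Gamma: Alpha is ranked higher on 2+1+4 = 7 ballots, Gamma on 2. Alpha wins 7–2.
Delta wins every pairwise contest, so Delta is the Condorcet winner.

Delta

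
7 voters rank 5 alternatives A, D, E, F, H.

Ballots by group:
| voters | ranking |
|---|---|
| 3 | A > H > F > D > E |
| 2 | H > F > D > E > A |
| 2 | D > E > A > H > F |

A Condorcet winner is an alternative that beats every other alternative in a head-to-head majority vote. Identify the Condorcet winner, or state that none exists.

none

Head-to-head results (7 voters):
A vs D: A is ranked higher on 3 ballots, D on 4. D wins 4–3.
A–E: E 4–3.
A vs F: A wins 5–2.
A vs H: 3+2 = 5 for A, 2 for H — A by 5–2.
D vs E: D preferred on 3+2+2 = 7 ballots; D wins 7–0.
D vs F: D preferred on 2 ballots; F wins 5–2.
D–H: H 5–2.
E–F: F 5–2.
E–H: H 5–2.
F vs H: F is ranked higher on 0 ballots, H on 7. H wins 7–0.
No alternative is unbeaten: A loses to D; D loses to F; E loses to D; F loses to A; H loses to A. In particular A → F → D → A is a majority cycle — no Condorcet winner exists.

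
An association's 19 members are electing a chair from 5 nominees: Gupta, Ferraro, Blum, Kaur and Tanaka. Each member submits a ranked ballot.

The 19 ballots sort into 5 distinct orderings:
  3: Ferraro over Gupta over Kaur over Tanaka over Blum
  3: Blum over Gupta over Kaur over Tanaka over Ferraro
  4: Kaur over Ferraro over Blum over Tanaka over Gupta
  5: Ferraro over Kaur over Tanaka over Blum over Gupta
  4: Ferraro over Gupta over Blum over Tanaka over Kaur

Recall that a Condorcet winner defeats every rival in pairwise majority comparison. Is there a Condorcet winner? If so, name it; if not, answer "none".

Head-to-head results (19 voters):
Gupta vs Ferraro: Ferraro, 16–3.
Gupta vs Blum: Blum, 12–7.
Gupta vs Kaur: Gupta, 10–9.
Gupta vs Tanaka: Gupta, 10–9.
Ferraro vs Blum: Ferraro wins 16–3.
Ferraro vs Kaur: Ferraro wins 12–7.
Ferraro–Tanaka: Ferraro 16–3.
Blum vs Kaur: Kaur wins 12–7.
Blum vs Tanaka: Blum, 11–8.
Kaur vs Tanaka: Kaur, 15–4.
Ferraro wins every pairwise contest, so Ferraro is the Condorcet winner.

Ferraro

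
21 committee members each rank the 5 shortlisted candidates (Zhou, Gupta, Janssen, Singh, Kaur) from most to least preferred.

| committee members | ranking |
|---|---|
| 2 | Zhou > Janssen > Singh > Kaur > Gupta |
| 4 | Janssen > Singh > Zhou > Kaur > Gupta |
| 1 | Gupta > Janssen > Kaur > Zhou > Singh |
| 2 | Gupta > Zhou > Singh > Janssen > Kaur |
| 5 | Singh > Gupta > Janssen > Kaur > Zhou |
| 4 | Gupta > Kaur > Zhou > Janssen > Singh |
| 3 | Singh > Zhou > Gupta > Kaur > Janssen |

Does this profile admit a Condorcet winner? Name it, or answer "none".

none

Pairwise majorities:
Zhou–Gupta: Gupta 12–9.
Zhou vs Janssen: Zhou, 11–10.
Zhou vs Singh: Zhou is ranked higher on 2+1+2+4 = 9 ballots, Singh on 12. Singh wins 12–9.
Zhou–Kaur: Zhou 11–10.
Gupta vs Janssen: Gupta, 15–6.
Gupta vs Singh: Singh, 14–7.
Gupta–Kaur: Gupta 15–6.
Janssen vs Singh: 2+4+1+4 = 11 for Janssen, 10 for Singh — Janssen by 11–10.
Janssen vs Kaur: Janssen preferred on 2+4+1+2+5 = 14 ballots; Janssen wins 14–7.
Singh vs Kaur: Singh wins 16–5.
Every candidate loses at least once (Zhou loses to Gupta; Gupta loses to Singh; Janssen loses to Zhou; Singh loses to Janssen; Kaur loses to Zhou). The majority relation contains the cycle Zhou → Janssen → Singh → Zhou, so there is no Condorcet winner.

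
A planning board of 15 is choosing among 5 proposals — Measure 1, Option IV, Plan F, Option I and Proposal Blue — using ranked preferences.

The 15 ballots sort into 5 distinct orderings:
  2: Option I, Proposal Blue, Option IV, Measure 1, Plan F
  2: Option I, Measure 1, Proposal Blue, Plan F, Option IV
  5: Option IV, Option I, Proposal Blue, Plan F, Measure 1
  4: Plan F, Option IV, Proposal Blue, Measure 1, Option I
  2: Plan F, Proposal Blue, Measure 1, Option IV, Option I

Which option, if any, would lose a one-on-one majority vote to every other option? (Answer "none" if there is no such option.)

Head-to-head results (15 council members):
Measure 1 vs Option IV: 4 to 11, Option IV.
Measure 1 vs Plan F: 4 to 11, Plan F.
Measure 1 vs Option I: Measure 1 preferred on 4+2 = 6 ballots; Option I wins 9–6.
Measure 1 vs Proposal Blue: 2 to 13, Proposal Blue.
Option IV vs Plan F: Option IV preferred on 2+5 = 7 ballots; Plan F wins 8–7.
Option IV vs Option I: Option IV is ranked higher on 5+4+2 = 11 ballots, Option I on 4. Option IV wins 11–4.
Option IV vs Proposal Blue: 5+4 = 9 for Option IV, 6 for Proposal Blue — Option IV by 9–6.
Plan F vs Option I: Plan F is ranked higher on 4+2 = 6 ballots, Option I on 9. Option I wins 9–6.
Plan F vs Proposal Blue: Plan F is ranked higher on 4+2 = 6 ballots, Proposal Blue on 9. Proposal Blue wins 9–6.
Option I vs Proposal Blue: Option I wins 9–6.
Measure 1 is beaten in every head-to-head and is the Condorcet loser.

Measure 1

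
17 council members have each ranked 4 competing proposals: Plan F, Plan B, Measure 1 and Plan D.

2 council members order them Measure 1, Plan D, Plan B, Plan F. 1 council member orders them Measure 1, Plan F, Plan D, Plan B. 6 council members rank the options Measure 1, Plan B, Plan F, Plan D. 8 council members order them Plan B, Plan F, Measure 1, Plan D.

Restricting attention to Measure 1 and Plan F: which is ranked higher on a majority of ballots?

Measure 1

Ballots ranking Measure 1 above Plan F: 2 + 1 + 6 = 9.
Ballots ranking Plan F above Measure 1: 17 − 9 = 8.
Measure 1 wins the head-to-head 9–8.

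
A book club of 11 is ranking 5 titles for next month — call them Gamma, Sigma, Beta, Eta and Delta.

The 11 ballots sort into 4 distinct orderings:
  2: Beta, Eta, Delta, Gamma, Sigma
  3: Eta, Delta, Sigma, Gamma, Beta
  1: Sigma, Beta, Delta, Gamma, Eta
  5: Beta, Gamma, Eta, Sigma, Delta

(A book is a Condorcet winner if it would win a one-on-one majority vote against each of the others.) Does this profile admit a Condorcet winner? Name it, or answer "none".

Beta

Pairwise majorities:
Gamma vs Sigma: 2+5 = 7 for Gamma, 4 for Sigma — Gamma by 7–4.
Gamma vs Beta: Gamma preferred on 3 ballots; Beta wins 8–3.
Gamma vs Eta: 1+5 = 6 for Gamma, 5 for Eta — Gamma by 6–5.
Gamma vs Delta: Gamma preferred on 5 ballots; Delta wins 6–5.
Sigma vs Beta: 4 to 7, Beta.
Sigma vs Eta: 1 for Sigma, 10 for Eta — Eta by 10–1.
Sigma vs Delta: Sigma is ranked higher on 1+5 = 6 ballots, Delta on 5. Sigma wins 6–5.
Beta vs Eta: 2+1+5 = 8 for Beta, 3 for Eta — Beta by 8–3.
Beta vs Delta: Beta preferred on 2+1+5 = 8 ballots; Beta wins 8–3.
Eta vs Delta: 10 to 1, Eta.
Only Beta has no losses; Beta is the Condorcet winner.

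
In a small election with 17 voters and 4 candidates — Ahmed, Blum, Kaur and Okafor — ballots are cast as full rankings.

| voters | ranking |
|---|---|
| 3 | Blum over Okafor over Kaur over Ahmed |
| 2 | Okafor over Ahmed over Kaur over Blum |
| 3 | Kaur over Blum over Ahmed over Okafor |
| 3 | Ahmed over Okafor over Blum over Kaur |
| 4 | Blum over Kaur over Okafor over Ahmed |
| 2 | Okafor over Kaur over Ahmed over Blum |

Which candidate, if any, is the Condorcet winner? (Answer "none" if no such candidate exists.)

Head-to-head results (17 voters):
Ahmed vs Blum: Blum wins 10–7.
Ahmed–Kaur: Kaur 12–5.
Ahmed–Okafor: Okafor 11–6.
Blum vs Kaur: Blum wins 10–7.
Blum–Okafor: Blum 10–7.
Kaur vs Okafor: Okafor, 10–7.
Blum wins every pairwise contest, so Blum is the Condorcet winner.

Blum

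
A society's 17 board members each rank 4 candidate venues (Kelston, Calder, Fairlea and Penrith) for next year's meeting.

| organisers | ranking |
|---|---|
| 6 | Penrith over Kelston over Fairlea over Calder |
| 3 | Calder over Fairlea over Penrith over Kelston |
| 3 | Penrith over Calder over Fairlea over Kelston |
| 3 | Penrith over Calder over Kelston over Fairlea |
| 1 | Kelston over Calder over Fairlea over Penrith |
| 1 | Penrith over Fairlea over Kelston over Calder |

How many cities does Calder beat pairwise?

2

Calder against each rival (17 organisers):
Calder vs Kelston: 3+3+3 = 9 for Calder, 8 for Kelston — Calder by 9–8.
Calder vs Fairlea: Calder wins 10–7.
Calder vs Penrith: Penrith wins 13–4.
Calder beats Kelston, Fairlea; loses to Penrith — 2 pairwise wins.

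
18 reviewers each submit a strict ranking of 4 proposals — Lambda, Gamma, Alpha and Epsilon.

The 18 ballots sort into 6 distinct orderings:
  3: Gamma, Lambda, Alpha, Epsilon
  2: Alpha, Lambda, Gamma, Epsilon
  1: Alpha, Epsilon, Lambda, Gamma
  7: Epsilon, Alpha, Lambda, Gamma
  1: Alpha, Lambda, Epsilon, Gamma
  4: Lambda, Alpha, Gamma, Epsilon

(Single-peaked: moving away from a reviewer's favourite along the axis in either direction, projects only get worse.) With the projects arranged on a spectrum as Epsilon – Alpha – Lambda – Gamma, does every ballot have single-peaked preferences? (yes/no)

Axis positions: Epsilon=1, Alpha=2, Lambda=3, Gamma=4.
Bloc 1 (peak Gamma at position 4): ranking walks positions 4-3-2-1, expanding outward from the peak — single-peaked.
Bloc 2 (peak Alpha at position 2): ranking walks positions 2-3-4-1, expanding outward from the peak — single-peaked.
Bloc 3 (peak Alpha at position 2): ranking walks positions 2-1-3-4, expanding outward from the peak — single-peaked.
Bloc 4 (peak Epsilon at position 1): ranking walks positions 1-2-3-4, expanding outward from the peak — single-peaked.
Bloc 5 (peak Alpha at position 2): ranking walks positions 2-3-1-4, expanding outward from the peak — single-peaked.
Bloc 6 (peak Lambda at position 3): ranking walks positions 3-2-4-1, expanding outward from the peak — single-peaked.
Every ranking is single-peaked on this axis.

yes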